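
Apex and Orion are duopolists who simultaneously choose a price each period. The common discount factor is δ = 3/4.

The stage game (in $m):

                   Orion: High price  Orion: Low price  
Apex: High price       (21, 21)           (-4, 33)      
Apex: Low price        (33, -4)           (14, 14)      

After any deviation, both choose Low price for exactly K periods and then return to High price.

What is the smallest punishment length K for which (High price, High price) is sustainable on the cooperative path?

3

IC: δ(1−δ^K)/(1−δ) ≥ (33−21)/(21−14) = 12/7.
With δ = 3/4: need 1 − δ^K ≥ 12/7·(1−3/4)/(3/4), i.e. δ^K ≤ 0.4286.
Since (3/4)^2 = 0.5625 and (3/4)^3 = 0.4219, the smallest such K is 3.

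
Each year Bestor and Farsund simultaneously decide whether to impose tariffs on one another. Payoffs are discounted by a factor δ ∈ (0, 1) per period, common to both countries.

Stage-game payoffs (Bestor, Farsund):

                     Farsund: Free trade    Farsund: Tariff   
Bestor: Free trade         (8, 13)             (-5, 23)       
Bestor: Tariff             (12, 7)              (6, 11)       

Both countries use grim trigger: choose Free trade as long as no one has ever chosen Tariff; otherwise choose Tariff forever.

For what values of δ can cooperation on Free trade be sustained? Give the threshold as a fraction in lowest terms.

For Bestor: deviation gain 12−8 = 4, per-period punishment loss 8−6 = 2. IC gives δ ≥ 4/6 = 2/3.
For Farsund: gain 10, loss 2 per period, so δ ≥ 10/12 = 5/6.
The tighter constraint is Farsund's, so cooperation needs δ ≥ 5/6.

5/6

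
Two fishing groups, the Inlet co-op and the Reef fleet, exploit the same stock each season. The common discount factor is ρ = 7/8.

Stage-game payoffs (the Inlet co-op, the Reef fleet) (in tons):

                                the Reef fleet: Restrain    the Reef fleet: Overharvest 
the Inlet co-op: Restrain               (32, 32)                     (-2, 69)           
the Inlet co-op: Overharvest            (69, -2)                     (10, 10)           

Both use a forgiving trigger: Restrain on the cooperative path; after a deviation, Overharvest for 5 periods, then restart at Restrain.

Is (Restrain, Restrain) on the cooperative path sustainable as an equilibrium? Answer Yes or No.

IC: ρ+…+ρ^5 ≥ (69−32)/(32−10) = 37/22.
At ρ = 7/8: partial sum = 3.4096 ≥ 1.6818. Cooperation sustainable.

Yes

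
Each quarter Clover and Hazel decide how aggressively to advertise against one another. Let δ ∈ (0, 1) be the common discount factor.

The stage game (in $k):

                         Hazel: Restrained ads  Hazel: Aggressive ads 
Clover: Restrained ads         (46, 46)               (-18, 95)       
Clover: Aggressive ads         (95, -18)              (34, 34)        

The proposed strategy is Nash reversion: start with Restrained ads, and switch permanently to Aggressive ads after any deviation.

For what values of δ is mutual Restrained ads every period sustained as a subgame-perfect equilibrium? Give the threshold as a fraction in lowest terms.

One-period gain from deviating is 95 − 46 = 49. The loss is 46 − 34 = 12 in every subsequent period, with present value 12·δ/(1−δ).
Deviation is unprofitable when 12·δ/(1−δ) ≥ 49, i.e. δ/(1−δ) ≥ 49/12.
Equivalently δ ≥ 49/(49+12) = 49/61.

49/61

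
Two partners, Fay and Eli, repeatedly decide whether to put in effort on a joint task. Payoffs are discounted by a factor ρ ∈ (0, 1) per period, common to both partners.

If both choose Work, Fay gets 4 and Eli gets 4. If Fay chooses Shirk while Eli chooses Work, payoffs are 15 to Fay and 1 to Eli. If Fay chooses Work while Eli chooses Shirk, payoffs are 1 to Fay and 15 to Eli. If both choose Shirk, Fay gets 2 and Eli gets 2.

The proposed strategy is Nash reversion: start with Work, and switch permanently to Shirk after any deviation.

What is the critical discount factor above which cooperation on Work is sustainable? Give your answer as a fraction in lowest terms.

11/13

Under grim trigger the critical discount factor is (T−C)/(T−P) with T = 15, C = 4, P = 2.
ρ* = (15−4)/(15−2) = 11/13.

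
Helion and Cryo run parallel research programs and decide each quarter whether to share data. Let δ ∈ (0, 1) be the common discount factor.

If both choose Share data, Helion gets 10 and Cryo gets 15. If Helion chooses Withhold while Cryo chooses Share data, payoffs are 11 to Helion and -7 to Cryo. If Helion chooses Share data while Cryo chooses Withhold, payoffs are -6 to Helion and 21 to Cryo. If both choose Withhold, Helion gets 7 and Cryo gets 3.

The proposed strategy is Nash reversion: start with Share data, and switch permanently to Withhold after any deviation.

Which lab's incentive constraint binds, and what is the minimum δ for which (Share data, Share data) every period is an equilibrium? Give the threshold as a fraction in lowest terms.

Helion: cooperation gives 10 each period; deviation gives 11 once then 7 forever.
  10/(1−δ) ≥ 11 + 7δ/(1−δ) ⇒ δ ≥ 1/4.
Cryo: cooperation gives 15 each period; deviation gives 21 once then 3 forever.
  δ ≥ 6/18 = 1/3.
Both must hold, so the binding constraint is Cryo's: δ ≥ 1/3.

Cryo; δ ≥ 1/3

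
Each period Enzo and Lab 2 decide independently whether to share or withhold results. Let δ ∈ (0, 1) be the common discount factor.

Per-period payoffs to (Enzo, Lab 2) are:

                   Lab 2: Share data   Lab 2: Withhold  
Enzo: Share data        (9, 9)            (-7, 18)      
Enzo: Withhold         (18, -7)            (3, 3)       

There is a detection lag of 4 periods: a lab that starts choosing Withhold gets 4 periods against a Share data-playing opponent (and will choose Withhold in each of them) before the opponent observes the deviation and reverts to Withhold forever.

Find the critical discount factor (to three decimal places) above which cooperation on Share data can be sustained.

0.880

A deviator earns 18 for 4 periods, then 3 forever; cooperating earns 9 forever. Multiplying the IC by (1−δ):
9 ≥ 18(1−δ^4) + 3δ^4, so 15·δ^4 ≥ 9 and δ^4 ≥ 3/5.
δ ≥ (3/5)^(1/4) ≈ 0.880.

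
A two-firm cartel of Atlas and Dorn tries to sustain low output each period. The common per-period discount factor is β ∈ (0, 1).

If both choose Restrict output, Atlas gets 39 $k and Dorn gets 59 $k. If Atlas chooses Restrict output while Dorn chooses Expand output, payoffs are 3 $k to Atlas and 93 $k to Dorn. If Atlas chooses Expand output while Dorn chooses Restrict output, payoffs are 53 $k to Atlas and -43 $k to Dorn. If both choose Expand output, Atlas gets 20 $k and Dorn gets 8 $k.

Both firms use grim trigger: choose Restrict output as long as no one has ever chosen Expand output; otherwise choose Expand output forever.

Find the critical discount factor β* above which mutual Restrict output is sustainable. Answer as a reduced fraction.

14/33

Atlas's threshold: (53−39)/(53−20) = 14/33.
Dorn's threshold: (93−59)/(93−8) = 2/5.
14/33 > 2/5, so Atlas binds and β* = 14/33.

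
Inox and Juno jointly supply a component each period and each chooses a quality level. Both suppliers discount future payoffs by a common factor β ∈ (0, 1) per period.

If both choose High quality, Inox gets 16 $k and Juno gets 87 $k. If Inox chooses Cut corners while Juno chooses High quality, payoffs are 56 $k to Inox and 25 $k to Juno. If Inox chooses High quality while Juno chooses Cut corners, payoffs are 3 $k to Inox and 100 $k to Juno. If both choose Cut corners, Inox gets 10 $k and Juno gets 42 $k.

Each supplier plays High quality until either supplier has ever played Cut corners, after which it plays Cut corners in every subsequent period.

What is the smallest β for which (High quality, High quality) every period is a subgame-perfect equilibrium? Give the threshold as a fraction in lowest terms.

For Inox: deviation gain 56−16 = 40, per-period punishment loss 16−10 = 6. IC gives β ≥ 40/46 = 20/23.
For Juno: gain 13, loss 45 per period, so β ≥ 13/58.
The tighter constraint is Inox's, so cooperation needs β ≥ 20/23.

20/23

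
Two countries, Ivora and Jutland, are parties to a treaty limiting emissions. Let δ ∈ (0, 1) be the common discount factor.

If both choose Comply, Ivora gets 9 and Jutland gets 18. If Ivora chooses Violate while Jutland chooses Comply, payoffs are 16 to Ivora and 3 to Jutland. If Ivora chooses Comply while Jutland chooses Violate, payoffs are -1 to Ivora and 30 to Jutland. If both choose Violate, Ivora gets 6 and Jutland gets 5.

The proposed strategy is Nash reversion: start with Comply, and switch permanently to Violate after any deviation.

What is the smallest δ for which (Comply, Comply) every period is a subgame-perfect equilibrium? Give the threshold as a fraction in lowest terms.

Ivora: cooperation gives 9 each period; deviation gives 16 once then 6 forever.
  9/(1−δ) ≥ 16 + 6δ/(1−δ) ⇒ δ ≥ 7/10.
Jutland: cooperation gives 18 each period; deviation gives 30 once then 5 forever.
  δ ≥ 12/25.
Both must hold, so the binding constraint is Ivora's: δ ≥ 7/10.

7/10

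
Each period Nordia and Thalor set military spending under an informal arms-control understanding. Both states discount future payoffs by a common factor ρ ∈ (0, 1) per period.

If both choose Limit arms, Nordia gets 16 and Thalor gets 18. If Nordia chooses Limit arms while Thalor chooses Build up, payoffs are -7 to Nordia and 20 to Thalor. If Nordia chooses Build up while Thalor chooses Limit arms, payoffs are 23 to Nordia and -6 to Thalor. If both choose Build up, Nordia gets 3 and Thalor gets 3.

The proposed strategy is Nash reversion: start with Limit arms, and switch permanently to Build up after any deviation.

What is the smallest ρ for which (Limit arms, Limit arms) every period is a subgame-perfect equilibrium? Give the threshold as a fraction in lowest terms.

Nordia: cooperation gives 16 each period; deviation gives 23 once then 3 forever.
  16/(1−ρ) ≥ 23 + 3ρ/(1−ρ) ⇒ ρ ≥ 7/20.
Thalor: cooperation gives 18 each period; deviation gives 20 once then 3 forever.
  ρ ≥ 2/17.
Both must hold, so the binding constraint is Nordia's: ρ ≥ 7/20.

7/20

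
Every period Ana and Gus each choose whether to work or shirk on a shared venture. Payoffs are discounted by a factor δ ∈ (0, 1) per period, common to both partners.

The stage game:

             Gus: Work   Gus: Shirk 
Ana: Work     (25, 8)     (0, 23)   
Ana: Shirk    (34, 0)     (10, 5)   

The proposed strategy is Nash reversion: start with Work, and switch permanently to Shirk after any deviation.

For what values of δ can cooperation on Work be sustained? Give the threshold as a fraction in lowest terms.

5/6

Ana's threshold: (34−25)/(34−10) = 3/8.
Gus's threshold: (23−8)/(23−5) = 5/6.
3/8 < 5/6, so Gus binds and δ* = 5/6.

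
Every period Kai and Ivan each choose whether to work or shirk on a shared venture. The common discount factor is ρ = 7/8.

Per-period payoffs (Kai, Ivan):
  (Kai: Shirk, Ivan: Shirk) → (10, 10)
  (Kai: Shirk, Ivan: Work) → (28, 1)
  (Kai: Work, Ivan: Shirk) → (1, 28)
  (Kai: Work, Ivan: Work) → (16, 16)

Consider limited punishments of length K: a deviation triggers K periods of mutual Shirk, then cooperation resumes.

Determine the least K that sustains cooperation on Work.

3

IC: ρ(1−ρ^K)/(1−ρ) ≥ (28−16)/(16−10) = 2.
With ρ = 7/8: need 1 − ρ^K ≥ 2·(1−7/8)/(7/8), i.e. ρ^K ≤ 0.7143.
Since (7/8)^2 = 0.7656 and (7/8)^3 = 0.6699, the smallest such K is 3.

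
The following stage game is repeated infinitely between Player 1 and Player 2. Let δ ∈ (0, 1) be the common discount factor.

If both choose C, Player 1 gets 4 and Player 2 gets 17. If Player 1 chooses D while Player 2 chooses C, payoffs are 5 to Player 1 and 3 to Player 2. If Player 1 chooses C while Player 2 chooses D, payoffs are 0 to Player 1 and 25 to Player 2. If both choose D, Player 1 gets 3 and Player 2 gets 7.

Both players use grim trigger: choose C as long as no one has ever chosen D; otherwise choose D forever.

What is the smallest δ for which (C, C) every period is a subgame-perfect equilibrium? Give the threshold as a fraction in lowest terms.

1/2

For Player 1: deviation gain 5−4 = 1, per-period punishment loss 4−3 = 1. IC gives δ ≥ 1/2.
For Player 2: gain 8, loss 10 per period, so δ ≥ 8/18 = 4/9.
The tighter constraint is Player 1's, so cooperation needs δ ≥ 1/2.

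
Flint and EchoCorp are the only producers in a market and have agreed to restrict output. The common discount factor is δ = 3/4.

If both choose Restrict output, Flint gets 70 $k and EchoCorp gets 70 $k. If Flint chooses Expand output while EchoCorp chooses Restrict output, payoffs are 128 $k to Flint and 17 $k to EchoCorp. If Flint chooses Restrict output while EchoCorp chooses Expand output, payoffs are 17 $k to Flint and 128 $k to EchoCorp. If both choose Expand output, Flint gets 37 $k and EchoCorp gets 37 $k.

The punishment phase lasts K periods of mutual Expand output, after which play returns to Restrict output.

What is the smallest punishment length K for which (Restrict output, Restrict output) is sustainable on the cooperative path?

4

Need Σ_{k=1}^{K} δ^k ≥ (128−70)/(70−37) = 1.7576 at δ = 3/4.
At K = 3 the sum is 1.7344 < 1.7576; at K = 4 it is 2.0508 ≥ 1.7576.
So the minimum punishment length is K = 4.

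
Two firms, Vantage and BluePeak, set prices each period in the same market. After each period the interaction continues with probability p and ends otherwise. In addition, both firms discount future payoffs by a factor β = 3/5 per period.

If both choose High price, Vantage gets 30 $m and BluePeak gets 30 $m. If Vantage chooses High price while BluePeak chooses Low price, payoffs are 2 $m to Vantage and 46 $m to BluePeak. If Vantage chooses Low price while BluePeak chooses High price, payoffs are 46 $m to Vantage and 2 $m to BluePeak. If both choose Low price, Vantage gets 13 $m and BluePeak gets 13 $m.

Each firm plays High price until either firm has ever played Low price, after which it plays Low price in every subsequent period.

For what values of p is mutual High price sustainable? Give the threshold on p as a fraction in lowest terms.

Expected continuation weight on next period's payoff is β·p = 3/5·p, which plays the role of the discount factor.
Cooperation requires 3/5·p ≥ (46−30)/(46−13) = 16/33, hence p ≥ 80/99.

80/99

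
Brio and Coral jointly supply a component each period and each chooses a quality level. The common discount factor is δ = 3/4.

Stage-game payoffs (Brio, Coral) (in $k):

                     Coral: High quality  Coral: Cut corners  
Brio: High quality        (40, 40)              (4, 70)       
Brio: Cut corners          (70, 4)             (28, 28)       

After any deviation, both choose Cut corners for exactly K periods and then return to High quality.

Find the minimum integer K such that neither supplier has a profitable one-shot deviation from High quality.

Need Σ_{k=1}^{K} δ^k ≥ (70−40)/(40−28) = 2.5000 at δ = 3/4.
At K = 6 the sum is 2.4661 < 2.5000; at K = 7 it is 2.5995 ≥ 2.5000.
So the minimum punishment length is K = 7.

7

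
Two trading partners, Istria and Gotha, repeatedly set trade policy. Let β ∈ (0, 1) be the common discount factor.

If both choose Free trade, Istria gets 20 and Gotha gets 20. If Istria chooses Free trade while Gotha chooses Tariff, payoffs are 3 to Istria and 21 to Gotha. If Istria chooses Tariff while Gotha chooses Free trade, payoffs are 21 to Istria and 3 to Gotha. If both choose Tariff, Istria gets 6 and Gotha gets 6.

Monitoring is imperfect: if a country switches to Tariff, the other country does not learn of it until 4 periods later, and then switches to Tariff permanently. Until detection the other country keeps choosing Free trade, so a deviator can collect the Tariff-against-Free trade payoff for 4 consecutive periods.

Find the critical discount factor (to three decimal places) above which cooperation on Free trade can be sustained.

The best deviation is to choose Tariff for all 4 undetected periods, earning 21 each, then 6 forever once detected.
Deviation value: 21(1−β^4)/(1−β) + 6β^4/(1−β); cooperation value: 20/(1−β).
IC: 20 ≥ 21(1−β^4) + 6β^4 = 21 − 15β^4.
So β^4 ≥ 1/15, giving β ≥ (1/15)^(1/4) ≈ 0.508.

0.508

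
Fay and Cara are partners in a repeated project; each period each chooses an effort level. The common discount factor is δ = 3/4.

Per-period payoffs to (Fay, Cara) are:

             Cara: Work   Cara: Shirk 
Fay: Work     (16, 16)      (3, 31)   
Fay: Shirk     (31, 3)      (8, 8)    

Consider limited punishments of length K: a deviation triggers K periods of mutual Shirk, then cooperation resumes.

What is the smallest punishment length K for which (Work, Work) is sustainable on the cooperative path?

4

Need Σ_{k=1}^{K} δ^k ≥ (31−16)/(16−8) = 1.8750 at δ = 3/4.
At K = 3 the sum is 1.7344 < 1.8750; at K = 4 it is 2.0508 ≥ 1.8750.
So the minimum punishment length is K = 4.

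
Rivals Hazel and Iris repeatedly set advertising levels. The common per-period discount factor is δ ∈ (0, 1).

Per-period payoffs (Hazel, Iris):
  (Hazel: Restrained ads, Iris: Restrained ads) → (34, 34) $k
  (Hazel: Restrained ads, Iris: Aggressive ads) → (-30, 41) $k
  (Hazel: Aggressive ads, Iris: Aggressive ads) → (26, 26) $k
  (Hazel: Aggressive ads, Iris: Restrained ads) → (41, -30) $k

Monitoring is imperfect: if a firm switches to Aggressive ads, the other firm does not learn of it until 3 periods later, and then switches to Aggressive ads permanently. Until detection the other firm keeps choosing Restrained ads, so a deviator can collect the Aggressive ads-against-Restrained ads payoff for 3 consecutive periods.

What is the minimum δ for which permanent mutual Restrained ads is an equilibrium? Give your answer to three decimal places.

Deviating for the 3 undetected periods gains 41−34 = 7 per period over cooperation, then loses 34−26 = 8 per period forever once punishment starts.
Gain: 7(1 + δ + … + δ^2); loss: 8·δ^3/(1−δ).
No profitable deviation ⇔ 7(1−δ^3) ≤ 8·δ^3, i.e. δ^3 ≥ 7/(7+8) = 7/15.
Hence δ ≥ (7/15)^(1/3) ≈ 0.776.

0.776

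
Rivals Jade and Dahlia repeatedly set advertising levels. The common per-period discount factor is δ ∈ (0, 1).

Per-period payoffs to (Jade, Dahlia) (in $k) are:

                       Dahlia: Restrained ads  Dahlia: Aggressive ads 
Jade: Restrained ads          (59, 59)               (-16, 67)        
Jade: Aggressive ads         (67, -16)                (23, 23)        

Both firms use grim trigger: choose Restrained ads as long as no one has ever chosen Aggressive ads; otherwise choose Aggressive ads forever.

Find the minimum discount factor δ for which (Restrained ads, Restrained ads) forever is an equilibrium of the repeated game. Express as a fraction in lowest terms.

2/11

Cooperation forever yields 59 each period: 59/(1−δ).
Deviating yields 67 once, then 23 forever: 67 + 23δ/(1−δ).
No profitable deviation requires 59/(1−δ) ≥ 67 + 23δ/(1−δ).
Multiplying by (1−δ): 59 ≥ 67(1−δ) + 23δ = 67 − 44δ.
So 44δ ≥ 8, i.e. δ ≥ 8/44 = 2/11.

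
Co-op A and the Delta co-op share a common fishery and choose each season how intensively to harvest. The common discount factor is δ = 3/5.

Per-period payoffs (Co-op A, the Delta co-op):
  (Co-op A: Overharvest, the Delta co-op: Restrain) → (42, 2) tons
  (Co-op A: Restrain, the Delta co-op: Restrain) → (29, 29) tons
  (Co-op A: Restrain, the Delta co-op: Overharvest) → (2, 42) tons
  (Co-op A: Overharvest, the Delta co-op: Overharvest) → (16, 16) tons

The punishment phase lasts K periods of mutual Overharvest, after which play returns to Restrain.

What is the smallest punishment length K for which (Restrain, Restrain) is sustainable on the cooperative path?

3

IC: δ(1−δ^K)/(1−δ) ≥ (42−29)/(29−16) = 1.
With δ = 3/5: need 1 − δ^K ≥ 1·(1−3/5)/(3/5), i.e. δ^K ≤ 0.3333.
Since (3/5)^2 = 0.3600 and (3/5)^3 = 0.2160, the smallest such K is 3.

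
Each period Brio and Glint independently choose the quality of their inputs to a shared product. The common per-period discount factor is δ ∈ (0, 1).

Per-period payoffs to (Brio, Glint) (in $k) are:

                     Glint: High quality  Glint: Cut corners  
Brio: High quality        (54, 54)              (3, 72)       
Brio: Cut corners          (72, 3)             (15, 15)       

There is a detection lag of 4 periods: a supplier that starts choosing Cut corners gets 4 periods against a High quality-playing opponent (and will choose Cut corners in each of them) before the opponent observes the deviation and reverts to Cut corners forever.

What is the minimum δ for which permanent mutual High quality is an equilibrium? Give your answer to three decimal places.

0.750

The best deviation is to choose Cut corners for all 4 undetected periods, earning 72 each, then 15 forever once detected.
Deviation value: 72(1−δ^4)/(1−δ) + 15δ^4/(1−δ); cooperation value: 54/(1−δ).
IC: 54 ≥ 72(1−δ^4) + 15δ^4 = 72 − 57δ^4.
So δ^4 ≥ 18/57 = 6/19, giving δ ≥ (6/19)^(1/4) ≈ 0.750.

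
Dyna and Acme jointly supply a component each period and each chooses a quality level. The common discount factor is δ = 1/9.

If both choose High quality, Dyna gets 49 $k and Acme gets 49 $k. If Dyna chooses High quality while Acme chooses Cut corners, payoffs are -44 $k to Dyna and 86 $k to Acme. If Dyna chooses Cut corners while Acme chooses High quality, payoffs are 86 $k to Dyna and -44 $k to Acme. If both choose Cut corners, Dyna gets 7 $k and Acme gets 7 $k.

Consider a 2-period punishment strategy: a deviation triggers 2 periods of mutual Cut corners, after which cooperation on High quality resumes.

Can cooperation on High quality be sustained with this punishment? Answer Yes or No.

IC: δ+…+δ^2 ≥ (86−49)/(49−7) = 37/42.
At δ = 1/9: partial sum = 0.1235 < 0.8810. Cooperation not sustainable.

No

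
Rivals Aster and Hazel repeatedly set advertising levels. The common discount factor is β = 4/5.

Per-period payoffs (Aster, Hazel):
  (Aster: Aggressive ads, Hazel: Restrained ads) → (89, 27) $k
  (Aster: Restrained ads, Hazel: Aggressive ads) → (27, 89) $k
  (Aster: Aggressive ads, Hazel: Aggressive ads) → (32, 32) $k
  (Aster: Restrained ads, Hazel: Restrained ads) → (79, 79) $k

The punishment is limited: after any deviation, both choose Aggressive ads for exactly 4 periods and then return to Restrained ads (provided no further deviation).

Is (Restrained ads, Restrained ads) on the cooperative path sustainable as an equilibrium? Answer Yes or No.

Yes

IC: β+…+β^4 ≥ (89−79)/(79−32) = 10/47.
At β = 4/5: partial sum = 2.3616 ≥ 0.2128. Cooperation sustainable.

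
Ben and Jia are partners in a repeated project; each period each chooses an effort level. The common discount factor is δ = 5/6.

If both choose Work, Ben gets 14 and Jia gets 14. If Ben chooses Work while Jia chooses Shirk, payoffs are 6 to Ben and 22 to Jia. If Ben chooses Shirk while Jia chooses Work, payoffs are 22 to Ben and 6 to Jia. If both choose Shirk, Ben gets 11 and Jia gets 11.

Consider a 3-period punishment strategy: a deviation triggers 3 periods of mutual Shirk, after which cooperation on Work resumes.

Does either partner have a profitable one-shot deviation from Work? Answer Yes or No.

A one-shot deviation gives 22 now, then 11 for 3 periods, then back to 14.
Gain from deviating: (22−14) today; loss: (14−11) in each of the next 3 periods.
No-deviation condition: (14−11)(δ+…+δ^3) ≥ 22−14, i.e. δ+…+δ^3 ≥ 8/3.
At δ = 5/6: δ+…+δ^3 = 2.1065 < 2.6667.
So cooperation is not sustainable.

Yes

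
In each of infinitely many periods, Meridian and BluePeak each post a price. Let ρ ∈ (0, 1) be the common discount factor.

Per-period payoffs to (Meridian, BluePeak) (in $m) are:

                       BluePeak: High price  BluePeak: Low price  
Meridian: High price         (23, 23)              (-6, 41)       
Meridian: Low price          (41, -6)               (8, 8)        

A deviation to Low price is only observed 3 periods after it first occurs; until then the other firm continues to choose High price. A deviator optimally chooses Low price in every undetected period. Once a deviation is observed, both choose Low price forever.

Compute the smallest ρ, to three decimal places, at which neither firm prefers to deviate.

0.817

A deviator earns 41 for 3 periods, then 8 forever; cooperating earns 23 forever. Multiplying the IC by (1−ρ):
23 ≥ 41(1−ρ^3) + 8ρ^3, so 33·ρ^3 ≥ 18 and ρ^3 ≥ 6/11.
ρ ≥ (6/11)^(1/3) ≈ 0.817.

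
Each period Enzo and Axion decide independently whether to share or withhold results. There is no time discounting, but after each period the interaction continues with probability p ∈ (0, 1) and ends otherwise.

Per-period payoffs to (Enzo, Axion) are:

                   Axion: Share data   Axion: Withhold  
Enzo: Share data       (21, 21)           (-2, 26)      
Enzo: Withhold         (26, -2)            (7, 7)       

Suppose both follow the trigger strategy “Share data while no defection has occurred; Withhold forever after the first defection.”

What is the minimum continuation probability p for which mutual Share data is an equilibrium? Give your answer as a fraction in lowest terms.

5/19

Expected cooperation value is 21 + p·21 + p²·21 + … = 21/(1−p); deviation gives 26 + p·7/(1−p).
21 ≥ 26(1−p) + 7p ⇒ 19p ≥ 5 ⇒ p ≥ 5/19.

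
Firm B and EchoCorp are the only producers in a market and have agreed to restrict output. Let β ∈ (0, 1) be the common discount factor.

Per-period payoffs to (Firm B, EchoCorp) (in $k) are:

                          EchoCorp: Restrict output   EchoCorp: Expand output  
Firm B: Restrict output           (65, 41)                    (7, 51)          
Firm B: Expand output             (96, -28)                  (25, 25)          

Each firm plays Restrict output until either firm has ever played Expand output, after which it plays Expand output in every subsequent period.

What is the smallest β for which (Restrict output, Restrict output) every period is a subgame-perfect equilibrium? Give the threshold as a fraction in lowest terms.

Firm B's threshold: (96−65)/(96−25) = 31/71.
EchoCorp's threshold: (51−41)/(51−25) = 5/13.
31/71 > 5/13, so Firm B binds and β* = 31/71.

31/71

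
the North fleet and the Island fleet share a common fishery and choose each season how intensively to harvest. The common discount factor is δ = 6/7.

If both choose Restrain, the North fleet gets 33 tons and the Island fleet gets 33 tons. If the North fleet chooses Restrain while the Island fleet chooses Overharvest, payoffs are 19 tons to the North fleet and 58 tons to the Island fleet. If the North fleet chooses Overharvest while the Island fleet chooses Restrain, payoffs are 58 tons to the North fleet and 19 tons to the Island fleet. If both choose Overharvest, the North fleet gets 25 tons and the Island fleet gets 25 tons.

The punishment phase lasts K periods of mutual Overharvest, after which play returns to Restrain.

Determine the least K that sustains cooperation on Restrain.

Need Σ_{k=1}^{K} δ^k ≥ (58−33)/(33−25) = 3.1250 at δ = 6/7.
At K = 4 the sum is 2.7613 < 3.1250; at K = 5 it is 3.2240 ≥ 3.1250.
So the minimum punishment length is K = 5.

5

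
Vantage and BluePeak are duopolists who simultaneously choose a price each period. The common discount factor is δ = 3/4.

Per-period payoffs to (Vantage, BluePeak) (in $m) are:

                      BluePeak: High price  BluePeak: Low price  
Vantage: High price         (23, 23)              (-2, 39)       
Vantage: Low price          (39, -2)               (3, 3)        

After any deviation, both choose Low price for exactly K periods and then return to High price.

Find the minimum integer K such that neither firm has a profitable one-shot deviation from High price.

2

IC: δ(1−δ^K)/(1−δ) ≥ (39−23)/(23−3) = 4/5.
With δ = 3/4: need 1 − δ^K ≥ 4/5·(1−3/4)/(3/4), i.e. δ^K ≤ 0.7333.
Since (3/4)^1 = 0.7500 and (3/4)^2 = 0.5625, the smallest such K is 2.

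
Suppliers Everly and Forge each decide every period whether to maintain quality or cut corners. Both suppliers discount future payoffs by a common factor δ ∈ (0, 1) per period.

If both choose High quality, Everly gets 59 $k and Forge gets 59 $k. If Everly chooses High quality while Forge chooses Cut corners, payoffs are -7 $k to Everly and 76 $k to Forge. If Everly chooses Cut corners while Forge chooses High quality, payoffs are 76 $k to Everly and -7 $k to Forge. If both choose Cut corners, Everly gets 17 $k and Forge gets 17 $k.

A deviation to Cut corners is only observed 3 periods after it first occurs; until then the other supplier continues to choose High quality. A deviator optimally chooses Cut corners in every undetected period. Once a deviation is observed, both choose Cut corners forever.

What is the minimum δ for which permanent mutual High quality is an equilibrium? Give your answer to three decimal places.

Deviating for the 3 undetected periods gains 76−59 = 17 per period over cooperation, then loses 59−17 = 42 per period forever once punishment starts.
Gain: 17(1 + δ + … + δ^2); loss: 42·δ^3/(1−δ).
No profitable deviation ⇔ 17(1−δ^3) ≤ 42·δ^3, i.e. δ^3 ≥ 17/(17+42) = 17/59.
Hence δ ≥ (17/59)^(1/3) ≈ 0.660.

0.660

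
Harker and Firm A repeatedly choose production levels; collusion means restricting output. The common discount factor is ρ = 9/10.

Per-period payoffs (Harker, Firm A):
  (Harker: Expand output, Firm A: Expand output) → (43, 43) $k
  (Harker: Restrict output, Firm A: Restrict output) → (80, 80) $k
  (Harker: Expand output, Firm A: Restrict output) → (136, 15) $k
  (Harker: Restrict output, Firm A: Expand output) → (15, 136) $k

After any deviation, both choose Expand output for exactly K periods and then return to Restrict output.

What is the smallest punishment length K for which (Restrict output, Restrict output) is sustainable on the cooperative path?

2

IC: ρ(1−ρ^K)/(1−ρ) ≥ (136−80)/(80−43) = 56/37.
With ρ = 9/10: need 1 − ρ^K ≥ 56/37·(1−9/10)/(9/10), i.e. ρ^K ≤ 0.8318.
Since (9/10)^1 = 0.9000 and (9/10)^2 = 0.8100, the smallest such K is 2.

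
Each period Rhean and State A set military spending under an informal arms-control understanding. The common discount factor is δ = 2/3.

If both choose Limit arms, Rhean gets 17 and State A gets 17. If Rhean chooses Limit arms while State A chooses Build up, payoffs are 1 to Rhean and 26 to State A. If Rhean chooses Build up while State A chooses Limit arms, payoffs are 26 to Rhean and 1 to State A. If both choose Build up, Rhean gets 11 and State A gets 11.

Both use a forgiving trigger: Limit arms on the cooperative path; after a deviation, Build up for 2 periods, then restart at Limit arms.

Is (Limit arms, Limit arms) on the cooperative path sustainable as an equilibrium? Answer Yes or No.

No

A one-shot deviation gives 26 now, then 11 for 2 periods, then back to 17.
Gain from deviating: (26−17) today; loss: (17−11) in each of the next 2 periods.
No-deviation condition: (17−11)(δ+…+δ^2) ≥ 26−17, i.e. δ+…+δ^2 ≥ 3/2.
At δ = 2/3: δ+…+δ^2 = 1.1111 < 1.5000.
So cooperation is not sustainable.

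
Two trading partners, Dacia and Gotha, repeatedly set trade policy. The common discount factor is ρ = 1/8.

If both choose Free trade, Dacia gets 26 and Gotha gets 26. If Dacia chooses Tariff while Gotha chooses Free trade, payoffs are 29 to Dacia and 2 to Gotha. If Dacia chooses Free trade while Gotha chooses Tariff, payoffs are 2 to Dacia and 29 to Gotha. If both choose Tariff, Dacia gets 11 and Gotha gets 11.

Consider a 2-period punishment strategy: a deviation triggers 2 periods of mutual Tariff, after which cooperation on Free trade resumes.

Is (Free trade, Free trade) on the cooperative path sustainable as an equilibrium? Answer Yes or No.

IC: ρ+…+ρ^2 ≥ (29−26)/(26−11) = 1/5.
At ρ = 1/8: partial sum = 0.1406 < 0.2000. Cooperation not sustainable.

No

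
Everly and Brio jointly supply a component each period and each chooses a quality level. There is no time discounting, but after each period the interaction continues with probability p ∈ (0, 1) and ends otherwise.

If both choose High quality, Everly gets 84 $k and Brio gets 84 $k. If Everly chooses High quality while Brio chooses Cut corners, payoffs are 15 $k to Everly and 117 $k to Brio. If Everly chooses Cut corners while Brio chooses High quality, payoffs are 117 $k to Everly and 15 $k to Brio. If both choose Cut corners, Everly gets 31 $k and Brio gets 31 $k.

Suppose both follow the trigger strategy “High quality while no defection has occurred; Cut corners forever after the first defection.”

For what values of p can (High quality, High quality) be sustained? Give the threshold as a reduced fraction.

Expected cooperation value is 84 + p·84 + p²·84 + … = 84/(1−p); deviation gives 117 + p·31/(1−p).
84 ≥ 117(1−p) + 31p ⇒ 86p ≥ 33 ⇒ p ≥ 33/86.

33/86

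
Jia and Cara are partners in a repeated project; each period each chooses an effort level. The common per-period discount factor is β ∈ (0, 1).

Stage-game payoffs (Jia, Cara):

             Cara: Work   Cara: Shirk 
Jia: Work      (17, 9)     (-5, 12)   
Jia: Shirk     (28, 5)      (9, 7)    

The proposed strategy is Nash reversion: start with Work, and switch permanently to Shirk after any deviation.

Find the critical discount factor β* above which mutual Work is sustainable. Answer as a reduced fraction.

Jia's threshold: (28−17)/(28−9) = 11/19.
Cara's threshold: (12−9)/(12−7) = 3/5.
11/19 < 3/5, so Cara binds and β* = 3/5.

3/5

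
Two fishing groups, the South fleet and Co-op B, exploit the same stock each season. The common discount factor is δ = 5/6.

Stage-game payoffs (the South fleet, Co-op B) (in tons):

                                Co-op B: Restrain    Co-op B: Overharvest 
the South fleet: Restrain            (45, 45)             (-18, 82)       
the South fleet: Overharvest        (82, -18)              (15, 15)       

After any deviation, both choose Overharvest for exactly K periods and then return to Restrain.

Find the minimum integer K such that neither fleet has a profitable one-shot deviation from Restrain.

2

Need Σ_{k=1}^{K} δ^k ≥ (82−45)/(45−15) = 1.2333 at δ = 5/6.
At K = 1 the sum is 0.8333 < 1.2333; at K = 2 it is 1.5278 ≥ 1.2333.
So the minimum punishment length is K = 2.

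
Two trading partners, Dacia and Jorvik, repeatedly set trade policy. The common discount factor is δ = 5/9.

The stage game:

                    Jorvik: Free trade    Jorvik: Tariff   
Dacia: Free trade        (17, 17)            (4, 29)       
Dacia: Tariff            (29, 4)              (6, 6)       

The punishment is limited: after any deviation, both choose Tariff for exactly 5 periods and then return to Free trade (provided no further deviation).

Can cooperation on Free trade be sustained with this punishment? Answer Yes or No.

IC: δ+…+δ^5 ≥ (29−17)/(17−6) = 12/11.
At δ = 5/9: partial sum = 1.1838 ≥ 1.0909. Cooperation sustainable.

Yes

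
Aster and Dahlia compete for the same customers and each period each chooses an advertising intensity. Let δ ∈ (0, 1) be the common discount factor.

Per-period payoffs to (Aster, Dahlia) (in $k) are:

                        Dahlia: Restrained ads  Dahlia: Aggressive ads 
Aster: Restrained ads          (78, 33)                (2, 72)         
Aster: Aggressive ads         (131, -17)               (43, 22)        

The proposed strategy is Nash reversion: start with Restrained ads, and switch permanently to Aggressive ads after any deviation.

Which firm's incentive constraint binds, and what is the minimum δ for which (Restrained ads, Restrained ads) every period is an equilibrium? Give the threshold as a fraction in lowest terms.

Dahlia; δ ≥ 39/50

Aster: cooperation gives 78 each period; deviation gives 131 once then 43 forever.
  78/(1−δ) ≥ 131 + 43δ/(1−δ) ⇒ δ ≥ 53/88.
Dahlia: cooperation gives 33 each period; deviation gives 72 once then 22 forever.
  δ ≥ 39/50.
Both must hold, so the binding constraint is Dahlia's: δ ≥ 39/50.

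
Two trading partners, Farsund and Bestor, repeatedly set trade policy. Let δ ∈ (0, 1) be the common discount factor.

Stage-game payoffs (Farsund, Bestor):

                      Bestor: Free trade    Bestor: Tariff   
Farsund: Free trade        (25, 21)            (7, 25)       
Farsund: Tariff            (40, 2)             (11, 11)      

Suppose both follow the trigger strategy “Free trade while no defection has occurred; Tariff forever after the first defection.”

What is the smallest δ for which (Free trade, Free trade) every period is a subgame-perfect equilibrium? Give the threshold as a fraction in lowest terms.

15/29

Farsund: cooperation gives 25 each period; deviation gives 40 once then 11 forever.
  25/(1−δ) ≥ 40 + 11δ/(1−δ) ⇒ δ ≥ 15/29.
Bestor: cooperation gives 21 each period; deviation gives 25 once then 11 forever.
  δ ≥ 4/14 = 2/7.
Both must hold, so the binding constraint is Farsund's: δ ≥ 15/29.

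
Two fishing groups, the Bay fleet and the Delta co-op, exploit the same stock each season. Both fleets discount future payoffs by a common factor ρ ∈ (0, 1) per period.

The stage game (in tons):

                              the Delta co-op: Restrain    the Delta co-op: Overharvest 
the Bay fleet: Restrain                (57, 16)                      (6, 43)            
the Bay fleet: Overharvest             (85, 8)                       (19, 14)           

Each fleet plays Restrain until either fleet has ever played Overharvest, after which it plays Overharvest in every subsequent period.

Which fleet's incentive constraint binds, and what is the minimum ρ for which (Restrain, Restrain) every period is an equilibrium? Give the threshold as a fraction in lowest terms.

the Bay fleet: cooperation gives 57 each period; deviation gives 85 once then 19 forever.
  57/(1−ρ) ≥ 85 + 19ρ/(1−ρ) ⇒ ρ ≥ 28/66 = 14/33.
the Delta co-op: cooperation gives 16 each period; deviation gives 43 once then 14 forever.
  ρ ≥ 27/29.
Both must hold, so the binding constraint is the Delta co-op's: ρ ≥ 27/29.

the Delta co-op; ρ ≥ 27/29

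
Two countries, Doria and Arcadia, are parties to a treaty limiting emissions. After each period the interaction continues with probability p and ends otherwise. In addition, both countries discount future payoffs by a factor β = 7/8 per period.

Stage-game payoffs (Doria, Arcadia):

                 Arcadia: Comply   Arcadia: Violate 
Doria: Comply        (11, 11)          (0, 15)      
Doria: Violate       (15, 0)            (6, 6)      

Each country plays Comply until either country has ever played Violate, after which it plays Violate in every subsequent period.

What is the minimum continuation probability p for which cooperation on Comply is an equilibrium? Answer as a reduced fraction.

With continuation probability p and discount β, the effective per-period discount factor is βp.
Grim-trigger IC: βp ≥ (15−11)/(15−6) = 4/9.
So p ≥ (4/9)/(7/8) = 32/63.

32/63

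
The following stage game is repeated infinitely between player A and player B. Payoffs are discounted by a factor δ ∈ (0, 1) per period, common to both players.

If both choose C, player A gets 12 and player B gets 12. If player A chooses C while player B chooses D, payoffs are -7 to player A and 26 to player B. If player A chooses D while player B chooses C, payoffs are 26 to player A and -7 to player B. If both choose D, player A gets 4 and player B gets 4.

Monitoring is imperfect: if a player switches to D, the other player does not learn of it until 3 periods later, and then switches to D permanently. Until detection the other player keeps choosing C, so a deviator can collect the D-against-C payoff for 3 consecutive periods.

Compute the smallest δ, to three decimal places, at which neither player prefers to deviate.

0.860

A deviator earns 26 for 3 periods, then 4 forever; cooperating earns 12 forever. Multiplying the IC by (1−δ):
12 ≥ 26(1−δ^3) + 4δ^3, so 22·δ^3 ≥ 14 and δ^3 ≥ 7/11.
δ ≥ (7/11)^(1/3) ≈ 0.860.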